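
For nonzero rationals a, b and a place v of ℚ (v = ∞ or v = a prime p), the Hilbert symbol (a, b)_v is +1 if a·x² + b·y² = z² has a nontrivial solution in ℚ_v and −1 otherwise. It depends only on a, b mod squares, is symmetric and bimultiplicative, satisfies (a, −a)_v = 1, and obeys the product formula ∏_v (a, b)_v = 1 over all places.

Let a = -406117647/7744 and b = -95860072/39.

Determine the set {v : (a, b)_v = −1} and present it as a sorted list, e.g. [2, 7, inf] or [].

[3, inf]

(a, b) ≡ (-267007, -157638) mod (ℚ^×)²; places V = {2, 3, 7, 11, 13, 19, 23, 43, 47, ∞}.
(a,b)_47: α=1, u≡42; β=1, v≡19 (mod 47); (42|47)=+1, (19|47)=-1; sign (−1)^1·+1^1·-1^1 = +1.
(a,b)_11: α=-2, u≡6; β=2, v≡9 (mod 11); (6|11)=-1, (9|11)=+1; sign (−1)^0·-1^2·+1^-2 = +1.
(a,b)_13: α=3, u≡1; β=-1, v≡10 (mod 13); (1|13)=+1, (10|13)=+1; sign (−1)^0·+1^-1·+1^3 = +1.
(a,b)_43: α=0, u≡6; β=1, v≡3 (mod 43); (6|43)=+1, (3|43)=-1; sign (−1)^0·+1^1·-1^0 = +1.
(a,b)_23: α=1, u≡4; β=0, v≡4 (mod 23); (4|23)=+1, (4|23)=+1; sign (−1)^0·+1^0·+1^1 = +1.
(a,b)_19: α=1, u≡11; β=0, v≡1 (mod 19); (11|19)=+1, (1|19)=+1; sign (−1)^0·+1^0·+1^1 = +1.
(a,b)_3: α=2, u≡2; β=-1, v≡2 (mod 3); (2|3)=-1, (2|3)=-1; sign (−1)^0·-1^-1·-1^2 = -1.
(a,b)_2: α=-6, β=3; u≡1, v≡5 (mod 8); ε(u)ε(v)=0·0, αω(v)=-6·1, βω(u)=3·0; sum ≡ 0  ⇒  +1.
(a,b)_∞: sgn(-267007)=−, sgn(-157638)=−, so -1.
(a,b)_7: α=0, u≡1; β=2, v≡1 (mod 7); (1|7)=+1, (1|7)=+1; sign (−1)^0·+1^2·+1^0 = +1.
|Ram(-267007, -157638)| = 2, even; anisotropic at {3, ∞}.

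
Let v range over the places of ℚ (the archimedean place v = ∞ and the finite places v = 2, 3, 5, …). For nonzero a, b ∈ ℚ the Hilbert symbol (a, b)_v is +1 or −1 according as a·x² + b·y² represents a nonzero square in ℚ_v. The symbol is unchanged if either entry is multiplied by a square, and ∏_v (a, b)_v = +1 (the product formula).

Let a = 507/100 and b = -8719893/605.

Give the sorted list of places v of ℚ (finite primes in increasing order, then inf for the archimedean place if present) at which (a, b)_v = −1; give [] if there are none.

[2, 5]

Mod squares: a ≡ 3, b ≡ -65. Check v ∈ {∞, 2, 3, 5, 7, 11, 13}.
v=11: a=11^0·(≡1), b=11^-2·(≡1) mod 11; (1|11)=+1, (1|11)=+1; (−1)^{0·-2·5}·(+1)^-2·(+1)^0 = +1.
v=2: v_2(a)=-2, v_2(b)=0; units ≡ 3, 7 (mod 8); ε·ε+αω+βω = 1·1+-2·0+0·1 ≡ 1  ⇒  (a,b)_2 = -1.
v=5: a=5^-2·(≡3), b=5^-1·(≡2) mod 5; (3|5)=-1, (2|5)=-1; (−1)^{-2·-1·2}·(-1)^-1·(-1)^-2 = -1.
v=∞: 3 > 0 and -65 < 0  ⇒  (a,b)_∞ = +1.
v=13: a=13^2·(≡9), b=13^3·(≡5) mod 13; (9|13)=+1, (5|13)=-1; (−1)^{2·3·6}·(+1)^3·(-1)^2 = +1.
v=7: a=7^0·(≡5), b=7^2·(≡6) mod 7; (5|7)=-1, (6|7)=-1; (−1)^{0·2·3}·(-1)^2·(-1)^0 = +1.
v=3: a=3^1·(≡1), b=3^4·(≡1) mod 3; (1|3)=+1, (1|3)=+1; (−1)^{1·4·1}·(+1)^4·(+1)^1 = +1.
(3, -65 / ℚ) ramifies at {2, 5}: a division algebra.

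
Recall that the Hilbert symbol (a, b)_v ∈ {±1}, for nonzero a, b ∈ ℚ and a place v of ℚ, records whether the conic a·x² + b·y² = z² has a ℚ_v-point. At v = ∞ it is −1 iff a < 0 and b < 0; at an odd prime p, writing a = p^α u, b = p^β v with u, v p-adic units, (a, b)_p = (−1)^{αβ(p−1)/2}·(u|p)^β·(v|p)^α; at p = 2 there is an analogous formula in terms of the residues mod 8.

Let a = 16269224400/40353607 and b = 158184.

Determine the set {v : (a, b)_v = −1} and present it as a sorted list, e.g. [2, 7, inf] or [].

Mod squares: a ≡ 1547, b ≡ 26. Check v ∈ {∞, 2, 3, 5, 7, 11, 13, 17}.
v=11: a=11^2·(≡7), b=11^0·(≡4) mod 11; (7|11)=-1, (4|11)=+1; (−1)^{2·0·5}·(-1)^0·(+1)^2 = +1.
v=2: v_2(a)=4, v_2(b)=3; units ≡ 3, 5 (mod 8); ε·ε+αω+βω = 1·0+4·1+3·1 ≡ 1  ⇒  (a,b)_2 = -1.
v=13: a=13^3·(≡11), b=13^3·(≡7) mod 13; (11|13)=-1, (7|13)=-1; (−1)^{3·3·6}·(-1)^3·(-1)^3 = +1.
v=7: a=7^-9·(≡2), b=7^0·(≡5) mod 7; (2|7)=+1, (5|7)=-1; (−1)^{-9·0·3}·(+1)^0·(-1)^-9 = -1.
v=5: a=5^2·(≡3), b=5^0·(≡4) mod 5; (3|5)=-1, (4|5)=+1; (−1)^{2·0·2}·(-1)^0·(+1)^2 = +1.
v=3: a=3^2·(≡2), b=3^2·(≡2) mod 3; (2|3)=-1, (2|3)=-1; (−1)^{2·2·1}·(-1)^2·(-1)^2 = +1.
v=∞: 1547 > 0 and 26 > 0  ⇒  (a,b)_∞ = +1.
v=17: a=17^1·(≡7), b=17^0·(≡16) mod 17; (7|17)=-1, (16|17)=+1; (−1)^{1·0·8}·(-1)^0·(+1)^1 = +1.
Ram(1547, 26) = {2, 7}; no ℚ_2-point on the conic.

[2, 7]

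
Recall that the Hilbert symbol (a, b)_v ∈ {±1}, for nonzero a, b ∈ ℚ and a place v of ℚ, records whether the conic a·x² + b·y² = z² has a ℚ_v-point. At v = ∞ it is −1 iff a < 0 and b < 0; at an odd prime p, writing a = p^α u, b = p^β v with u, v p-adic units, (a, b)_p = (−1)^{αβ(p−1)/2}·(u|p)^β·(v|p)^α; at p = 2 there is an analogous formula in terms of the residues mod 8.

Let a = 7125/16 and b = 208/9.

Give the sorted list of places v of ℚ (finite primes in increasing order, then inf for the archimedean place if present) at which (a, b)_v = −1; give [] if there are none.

Mod squares: a ≡ 285, b ≡ 13. Check v ∈ {∞, 2, 3, 5, 13, 19}.
v=∞: 285 > 0 and 13 > 0  ⇒  (a,b)_∞ = +1.
v=3: a=3^1·(≡2), b=3^-2·(≡1) mod 3; (2|3)=-1, (1|3)=+1; (−1)^{1·-2·1}·(-1)^-2·(+1)^1 = +1.
v=2: v_2(a)=-4, v_2(b)=4; units ≡ 5, 5 (mod 8); ε·ε+αω+βω = 0·0+-4·1+4·1 ≡ 0  ⇒  (a,b)_2 = +1.
v=13: a=13^0·(≡9), b=13^1·(≡9) mod 13; (9|13)=+1, (9|13)=+1; (−1)^{0·1·6}·(+1)^1·(+1)^0 = +1.
v=5: a=5^3·(≡2), b=5^0·(≡2) mod 5; (2|5)=-1, (2|5)=-1; (−1)^{3·0·2}·(-1)^0·(-1)^3 = -1.
v=19: a=19^1·(≡8), b=19^0·(≡2) mod 19; (8|19)=-1, (2|19)=-1; (−1)^{1·0·9}·(-1)^0·(-1)^1 = -1.
(285, 13 / ℚ) ramifies at {5, 19}: a division algebra.

[5, 19]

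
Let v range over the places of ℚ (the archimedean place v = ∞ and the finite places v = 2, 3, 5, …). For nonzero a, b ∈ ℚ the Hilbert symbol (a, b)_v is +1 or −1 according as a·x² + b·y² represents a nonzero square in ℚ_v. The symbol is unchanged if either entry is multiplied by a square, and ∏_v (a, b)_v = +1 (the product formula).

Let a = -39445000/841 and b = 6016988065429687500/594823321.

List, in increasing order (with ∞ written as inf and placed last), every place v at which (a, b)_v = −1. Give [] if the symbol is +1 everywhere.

Mod squares: a ≡ -322, b ≡ 11. Check v ∈ {∞, 2, 3, 5, 7, 11, 23, 29}.
v=11: a=11^0·(≡2), b=11^1·(≡9) mod 11; (2|11)=-1, (9|11)=+1; (−1)^{0·1·5}·(-1)^1·(+1)^0 = -1.
v=∞: -322 < 0 and 11 > 0  ⇒  (a,b)_∞ = +1.
v=5: a=5^4·(≡3), b=5^12·(≡1) mod 5; (3|5)=-1, (1|5)=+1; (−1)^{4·12·2}·(-1)^12·(+1)^4 = +1.
v=23: a=23^1·(≡12), b=23^2·(≡7) mod 23; (12|23)=+1, (7|23)=-1; (−1)^{1·2·11}·(+1)^2·(-1)^1 = -1.
v=29: a=29^-2·(≡17), b=29^-6·(≡17) mod 29; (17|29)=-1, (17|29)=-1; (−1)^{-2·-6·14}·(-1)^-6·(-1)^-2 = +1.
v=2: v_2(a)=3, v_2(b)=2; units ≡ 7, 3 (mod 8); ε·ε+αω+βω = 1·1+3·1+2·0 ≡ 0  ⇒  (a,b)_2 = +1.
v=7: a=7^3·(≡3), b=7^6·(≡2) mod 7; (3|7)=-1, (2|7)=+1; (−1)^{3·6·3}·(-1)^6·(+1)^3 = +1.
v=3: a=3^0·(≡2), b=3^2·(≡2) mod 3; (2|3)=-1, (2|3)=-1; (−1)^{0·2·1}·(-1)^2·(-1)^0 = +1.
Ram(-322, 11) = {11, 23}; no ℚ_11-point on the conic.

[11, 23]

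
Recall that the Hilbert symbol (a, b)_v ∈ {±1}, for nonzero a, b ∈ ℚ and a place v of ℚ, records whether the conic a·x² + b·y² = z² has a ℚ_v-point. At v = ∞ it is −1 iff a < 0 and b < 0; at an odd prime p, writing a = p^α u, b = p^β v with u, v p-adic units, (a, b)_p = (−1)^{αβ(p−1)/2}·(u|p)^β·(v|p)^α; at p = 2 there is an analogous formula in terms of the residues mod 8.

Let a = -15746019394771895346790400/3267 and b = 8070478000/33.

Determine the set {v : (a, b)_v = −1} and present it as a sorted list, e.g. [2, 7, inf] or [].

[2, 5]

Mod squares: a ≡ -45942, b ≡ 692835. Check v ∈ {∞, 2, 3, 5, 7, 11, 13, 17, 19, 31}.
v=5: a=5^2·(≡2), b=5^3·(≡3) mod 5; (2|5)=-1, (3|5)=-1; (−1)^{2·3·2}·(-1)^3·(-1)^2 = -1.
v=2: v_2(a)=21, v_2(b)=4; units ≡ 5, 3 (mod 8); ε·ε+αω+βω = 0·1+21·1+4·1 ≡ 1  ⇒  (a,b)_2 = -1.
v=3: a=3^-3·(≡1), b=3^-1·(≡2) mod 3; (1|3)=+1, (2|3)=-1; (−1)^{-3·-1·1}·(+1)^-1·(-1)^-3 = +1.
v=19: a=19^3·(≡14), b=19^1·(≡1) mod 19; (14|19)=-1, (1|19)=+1; (−1)^{3·1·9}·(-1)^1·(+1)^3 = +1.
v=13: a=13^1·(≡2), b=13^1·(≡5) mod 13; (2|13)=-1, (5|13)=-1; (−1)^{1·1·6}·(-1)^1·(-1)^1 = +1.
v=17: a=17^0·(≡13), b=17^1·(≡10) mod 17; (13|17)=+1, (10|17)=-1; (−1)^{0·1·8}·(+1)^1·(-1)^0 = +1.
v=∞: -45942 < 0 and 692835 > 0  ⇒  (a,b)_∞ = +1.
v=11: a=11^-2·(≡4), b=11^-1·(≡8) mod 11; (4|11)=+1, (8|11)=-1; (−1)^{-2·-1·5}·(+1)^-1·(-1)^-2 = +1.
v=7: a=7^6·(≡3), b=7^0·(≡5) mod 7; (3|7)=-1, (5|7)=-1; (−1)^{6·0·3}·(-1)^0·(-1)^6 = +1.
v=31: a=31^5·(≡13), b=31^2·(≡19) mod 31; (13|31)=-1, (19|31)=+1; (−1)^{5·2·15}·(-1)^2·(+1)^5 = +1.
Ram(-45942, 692835) = {2, 5}; no ℚ_2-point on the conic.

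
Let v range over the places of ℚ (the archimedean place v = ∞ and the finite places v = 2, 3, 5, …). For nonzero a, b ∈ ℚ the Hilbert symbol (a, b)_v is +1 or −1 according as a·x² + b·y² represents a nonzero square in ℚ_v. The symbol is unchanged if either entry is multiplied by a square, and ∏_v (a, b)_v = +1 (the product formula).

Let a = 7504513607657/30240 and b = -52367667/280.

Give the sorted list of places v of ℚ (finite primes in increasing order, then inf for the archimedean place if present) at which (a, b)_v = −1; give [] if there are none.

Mod squares: a ≡ 3570, b ≡ -43890. Check v ∈ {∞, 2, 3, 5, 7, 11, 17, 19}.
v=19: a=19^2·(≡6), b=19^1·(≡3) mod 19; (6|19)=+1, (3|19)=-1; (−1)^{2·1·9}·(+1)^1·(-1)^2 = +1.
v=3: a=3^-3·(≡2), b=3^1·(≡1) mod 3; (2|3)=-1, (1|3)=+1; (−1)^{-3·1·1}·(-1)^1·(+1)^-3 = +1.
v=5: a=5^-1·(≡4), b=5^-1·(≡3) mod 5; (4|5)=+1, (3|5)=-1; (−1)^{-1·-1·2}·(+1)^-1·(-1)^-1 = -1.
v=∞: 3570 > 0 and -43890 < 0  ⇒  (a,b)_∞ = +1.
v=17: a=17^5·(≡6), b=17^4·(≡13) mod 17; (6|17)=-1, (13|17)=+1; (−1)^{5·4·8}·(-1)^4·(+1)^5 = +1.
v=2: v_2(a)=-5, v_2(b)=-3; units ≡ 1, 7 (mod 8); ε·ε+αω+βω = 0·1+-5·0+-3·0 ≡ 0  ⇒  (a,b)_2 = +1.
v=7: a=7^-1·(≡3), b=7^-1·(≡1) mod 7; (3|7)=-1, (1|7)=+1; (−1)^{-1·-1·3}·(-1)^-1·(+1)^-1 = +1.
v=11: a=11^4·(≡2), b=11^1·(≡3) mod 11; (2|11)=-1, (3|11)=+1; (−1)^{4·1·5}·(-1)^1·(+1)^4 = -1.
|Ram(3570, -43890)| = 2, even; anisotropic at {5, 11}.

[5, 11]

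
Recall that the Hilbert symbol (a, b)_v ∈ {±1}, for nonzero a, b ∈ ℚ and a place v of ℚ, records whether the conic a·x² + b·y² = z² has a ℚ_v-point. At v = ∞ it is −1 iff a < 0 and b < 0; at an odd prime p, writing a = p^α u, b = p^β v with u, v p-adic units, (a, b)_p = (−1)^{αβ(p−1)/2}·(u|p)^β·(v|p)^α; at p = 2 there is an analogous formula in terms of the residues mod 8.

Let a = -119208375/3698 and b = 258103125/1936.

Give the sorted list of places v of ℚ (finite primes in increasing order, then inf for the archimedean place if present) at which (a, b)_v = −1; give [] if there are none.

[2, 3, 5, 19]

(a, b) ≡ (-6270, 45885) mod (ℚ^×)²; places V = {2, 3, 5, 7, 11, 13, 19, 23, 43, ∞}.
(a,b)_7: α=0, u≡4; β=1, v≡3 (mod 7); (4|7)=+1, (3|7)=-1; sign (−1)^0·+1^1·-1^0 = +1.
(a,b)_11: α=1, u≡10; β=-2, v≡1 (mod 11); (10|11)=-1, (1|11)=+1; sign (−1)^0·-1^-2·+1^1 = +1.
(a,b)_13: α=2, u≡3; β=0, v≡6 (mod 13); (3|13)=+1, (6|13)=-1; sign (−1)^0·+1^0·-1^2 = +1.
(a,b)_5: α=3, u≡1; β=5, v≡3 (mod 5); (1|5)=+1, (3|5)=-1; sign (−1)^0·+1^5·-1^3 = -1.
(a,b)_19: α=1, u≡3; β=1, v≡18 (mod 19); (3|19)=-1, (18|19)=-1; sign (−1)^1·-1^1·-1^1 = -1.
(a,b)_2: α=-1, β=-4; u≡1, v≡5 (mod 8); ε(u)ε(v)=0·0, αω(v)=-1·1, βω(u)=-4·0; sum ≡ 1  ⇒  -1.
(a,b)_∞: sgn(-6270)=−, sgn(45885)=+, so +1.
(a,b)_23: α=0, u≡13; β=1, v≡15 (mod 23); (13|23)=+1, (15|23)=-1; sign (−1)^0·+1^1·-1^0 = +1.
(a,b)_43: α=-2, u≡26; β=0, v≡11 (mod 43); (26|43)=-1, (11|43)=+1; sign (−1)^0·-1^0·+1^-2 = +1.
(a,b)_3: α=3, u≡1; β=3, v≡1 (mod 3); (1|3)=+1, (1|3)=+1; sign (−1)^1·+1^3·+1^3 = -1.
Ram(-6270, 45885) = {2, 3, 5, 19}; no ℚ_2-point on the conic.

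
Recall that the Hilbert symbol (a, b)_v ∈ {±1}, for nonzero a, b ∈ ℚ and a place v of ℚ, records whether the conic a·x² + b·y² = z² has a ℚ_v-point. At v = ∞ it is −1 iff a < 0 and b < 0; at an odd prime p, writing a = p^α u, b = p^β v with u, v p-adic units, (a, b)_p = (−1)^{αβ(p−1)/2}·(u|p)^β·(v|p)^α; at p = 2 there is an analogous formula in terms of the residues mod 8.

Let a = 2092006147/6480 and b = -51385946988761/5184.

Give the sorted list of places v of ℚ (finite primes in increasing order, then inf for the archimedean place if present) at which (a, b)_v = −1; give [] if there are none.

Mod squares: a ≡ 3335, b ≡ -161. Check v ∈ {∞, 2, 3, 5, 7, 11, 23, 29}.
v=5: a=5^-1·(≡2), b=5^0·(≡1) mod 5; (2|5)=-1, (1|5)=+1; (−1)^{-1·0·2}·(-1)^0·(+1)^-1 = +1.
v=∞: 3335 > 0 and -161 < 0  ⇒  (a,b)_∞ = +1.
v=3: a=3^-4·(≡2), b=3^-4·(≡1) mod 3; (2|3)=-1, (1|3)=+1; (−1)^{-4·-4·1}·(-1)^-4·(+1)^-4 = +1.
v=23: a=23^3·(≡5), b=23^3·(≡12) mod 23; (5|23)=-1, (12|23)=+1; (−1)^{3·3·11}·(-1)^3·(+1)^3 = +1.
v=2: v_2(a)=-4, v_2(b)=-6; units ≡ 7, 7 (mod 8); ε·ε+αω+βω = 1·1+-4·0+-6·0 ≡ 1  ⇒  (a,b)_2 = -1.
v=7: a=7^2·(≡6), b=7^3·(≡6) mod 7; (6|7)=-1, (6|7)=-1; (−1)^{2·3·3}·(-1)^3·(-1)^2 = -1.
v=11: a=11^2·(≡2), b=11^4·(≡4) mod 11; (2|11)=-1, (4|11)=+1; (−1)^{2·4·5}·(-1)^4·(+1)^2 = +1.
v=29: a=29^1·(≡16), b=29^2·(≡25) mod 29; (16|29)=+1, (25|29)=+1; (−1)^{1·2·14}·(+1)^2·(+1)^1 = +1.
Ram(3335, -161) = {2, 7}; no ℚ_2-point on the conic.

[2, 7]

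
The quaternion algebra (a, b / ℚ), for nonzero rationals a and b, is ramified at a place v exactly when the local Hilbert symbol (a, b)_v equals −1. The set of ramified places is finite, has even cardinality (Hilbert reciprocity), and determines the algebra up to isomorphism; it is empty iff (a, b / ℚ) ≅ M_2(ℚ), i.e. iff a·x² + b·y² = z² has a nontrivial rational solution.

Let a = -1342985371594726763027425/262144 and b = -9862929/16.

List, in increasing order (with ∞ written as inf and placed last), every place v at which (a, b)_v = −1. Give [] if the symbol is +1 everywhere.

(a, b) ≡ (-18629977, -1095881) mod (ℚ^×)²; places V = {2, 3, 5, 7, 17, 23, 29, 31, 53, ∞}.
(a,b)_3: α=0, u≡2; β=2, v≡1 (mod 3); (2|3)=-1, (1|3)=+1; sign (−1)^0·-1^2·+1^0 = +1.
(a,b)_53: α=3, u≡4; β=1, v≡6 (mod 53); (4|53)=+1, (6|53)=+1; sign (−1)^0·+1^1·+1^3 = +1.
(a,b)_∞: sgn(-18629977)=−, sgn(-1095881)=−, so -1.
(a,b)_23: α=3, u≡21; β=1, v≡18 (mod 23); (21|23)=-1, (18|23)=+1; sign (−1)^1·-1^1·+1^3 = +1.
(a,b)_7: α=4, u≡5; β=0, v≡4 (mod 7); (5|7)=-1, (4|7)=+1; sign (−1)^0·-1^0·+1^4 = +1.
(a,b)_31: α=3, u≡15; β=1, v≡19 (mod 31); (15|31)=-1, (19|31)=+1; sign (−1)^1·-1^1·+1^3 = +1.
(a,b)_29: α=3, u≡1; β=1, v≡17 (mod 29); (1|29)=+1, (17|29)=-1; sign (−1)^0·+1^1·-1^3 = -1.
(a,b)_5: α=2, u≡2; β=0, v≡1 (mod 5); (2|5)=-1, (1|5)=+1; sign (−1)^0·-1^0·+1^2 = +1.
(a,b)_2: α=-18, β=-4; u≡7, v≡7 (mod 8); ε(u)ε(v)=1·1, αω(v)=-18·0, βω(u)=-4·0; sum ≡ 1  ⇒  -1.
(a,b)_17: α=1, u≡7; β=0, v≡5 (mod 17); (7|17)=-1, (5|17)=-1; sign (−1)^0·-1^0·-1^1 = -1.
Ram(-18629977, -1095881) = {2, 17, 29, ∞}; no ℚ_2-point on the conic.

[2, 17, 29, inf]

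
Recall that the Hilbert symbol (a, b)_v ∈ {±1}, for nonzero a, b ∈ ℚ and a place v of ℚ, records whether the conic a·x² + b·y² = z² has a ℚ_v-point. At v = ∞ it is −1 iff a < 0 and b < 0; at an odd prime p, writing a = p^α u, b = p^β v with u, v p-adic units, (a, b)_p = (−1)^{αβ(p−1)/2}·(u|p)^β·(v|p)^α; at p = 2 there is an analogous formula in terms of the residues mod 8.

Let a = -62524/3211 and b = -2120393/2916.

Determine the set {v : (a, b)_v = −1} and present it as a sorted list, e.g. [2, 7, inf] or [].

[2, 23, 29, inf]

(a, b) ≡ (-6061, -7337) mod (ℚ^×)²; places V = {2, 3, 7, 11, 13, 17, 19, 23, 29, ∞}.
(a,b)_7: α=2, u≡1; β=0, v≡3 (mod 7); (1|7)=+1, (3|7)=-1; sign (−1)^0·+1^0·-1^2 = +1.
(a,b)_11: α=1, u≡8; β=1, v≡1 (mod 11); (8|11)=-1, (1|11)=+1; sign (−1)^1·-1^1·+1^1 = +1.
(a,b)_3: α=0, u≡2; β=-6, v≡1 (mod 3); (2|3)=-1, (1|3)=+1; sign (−1)^0·-1^-6·+1^0 = +1.
(a,b)_17: α=0, u≡16; β=2, v≡14 (mod 17); (16|17)=+1, (14|17)=-1; sign (−1)^0·+1^2·-1^0 = +1.
(a,b)_∞: sgn(-6061)=−, sgn(-7337)=−, so -1.
(a,b)_19: α=-1, u≡7; β=0, v≡5 (mod 19); (7|19)=+1, (5|19)=+1; sign (−1)^0·+1^0·+1^-1 = +1.
(a,b)_13: α=-2, u≡1; β=0, v≡6 (mod 13); (1|13)=+1, (6|13)=-1; sign (−1)^0·+1^0·-1^-2 = +1.
(a,b)_29: α=1, u≡23; β=1, v≡14 (mod 29); (23|29)=+1, (14|29)=-1; sign (−1)^0·+1^1·-1^1 = -1.
(a,b)_2: α=2, β=-2; u≡3, v≡7 (mod 8); ε(u)ε(v)=1·1, αω(v)=2·0, βω(u)=-2·1; sum ≡ 1  ⇒  -1.
(a,b)_23: α=0, u≡19; β=1, v≡6 (mod 23); (19|23)=-1, (6|23)=+1; sign (−1)^0·-1^1·+1^0 = -1.
(-6061, -7337 / ℚ) ramifies at {2, 23, 29, ∞}: a division algebra.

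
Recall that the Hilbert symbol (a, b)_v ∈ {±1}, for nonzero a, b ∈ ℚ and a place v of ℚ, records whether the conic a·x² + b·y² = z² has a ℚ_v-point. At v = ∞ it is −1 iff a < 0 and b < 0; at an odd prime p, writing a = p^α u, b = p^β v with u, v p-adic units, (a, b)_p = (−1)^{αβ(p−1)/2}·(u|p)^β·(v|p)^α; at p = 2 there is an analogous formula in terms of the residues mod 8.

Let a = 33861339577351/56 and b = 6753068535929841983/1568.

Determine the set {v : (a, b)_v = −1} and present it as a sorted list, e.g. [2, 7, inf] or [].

(a, b) ≡ (121394, 46) mod (ℚ^×)²; places V = {2, 7, 11, 13, 19, 23, 29, ∞}.
(a,b)_19: α=2, u≡10; β=2, v≡10 (mod 19); (10|19)=-1, (10|19)=-1; sign (−1)^0·-1^2·-1^2 = +1.
(a,b)_2: α=-3, β=-5; u≡1, v≡7 (mod 8); ε(u)ε(v)=0·1, αω(v)=-3·0, βω(u)=-5·0; sum ≡ 0  ⇒  +1.
(a,b)_11: α=2, u≡9; β=2, v≡10 (mod 11); (9|11)=+1, (10|11)=-1; sign (−1)^0·+1^2·-1^2 = +1.
(a,b)_7: α=-1, u≡6; β=-2, v≡1 (mod 7); (6|7)=-1, (1|7)=+1; sign (−1)^0·-1^-2·+1^-1 = +1.
(a,b)_∞: sgn(121394)=+, sgn(46)=+, so +1.
(a,b)_23: α=3, u≡15; β=5, v≡4 (mod 23); (15|23)=-1, (4|23)=+1; sign (−1)^1·-1^5·+1^3 = +1.
(a,b)_29: α=1, u≡15; β=2, v≡27 (mod 29); (15|29)=-1, (27|29)=-1; sign (−1)^0·-1^2·-1^1 = -1.
(a,b)_13: α=3, u≡9; β=4, v≡11 (mod 13); (9|13)=+1, (11|13)=-1; sign (−1)^0·+1^4·-1^3 = -1.
|Ram(121394, 46)| = 2, even; anisotropic at {13, 29}.

[13, 29]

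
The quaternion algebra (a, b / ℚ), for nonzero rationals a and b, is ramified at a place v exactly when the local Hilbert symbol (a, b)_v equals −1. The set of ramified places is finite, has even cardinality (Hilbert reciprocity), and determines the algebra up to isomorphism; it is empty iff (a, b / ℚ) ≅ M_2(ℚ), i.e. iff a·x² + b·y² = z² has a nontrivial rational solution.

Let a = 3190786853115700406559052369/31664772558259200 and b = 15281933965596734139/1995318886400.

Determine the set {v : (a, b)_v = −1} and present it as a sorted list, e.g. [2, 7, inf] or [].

[11, 17]

Mod squares: a ≡ 17, b ≡ 946. Check v ∈ {∞, 2, 3, 5, 7, 11, 17, 19, 23, 37, 41, 43, 47}.
v=47: a=47^6·(≡37), b=47^4·(≡18) mod 47; (37|47)=+1, (18|47)=+1; (−1)^{6·4·23}·(+1)^4·(+1)^6 = +1.
v=11: a=11^2·(≡10), b=11^3·(≡9) mod 11; (10|11)=-1, (9|11)=+1; (−1)^{2·3·5}·(-1)^3·(+1)^2 = -1.
v=5: a=5^-2·(≡3), b=5^-2·(≡4) mod 5; (3|5)=-1, (4|5)=+1; (−1)^{-2·-2·2}·(-1)^-2·(+1)^-2 = +1.
v=43: a=43^-2·(≡13), b=43^-1·(≡33) mod 43; (13|43)=+1, (33|43)=-1; (−1)^{-2·-1·21}·(+1)^-1·(-1)^-2 = +1.
v=23: a=23^4·(≡15), b=23^2·(≡3) mod 23; (15|23)=-1, (3|23)=+1; (−1)^{4·2·11}·(-1)^2·(+1)^4 = +1.
v=41: a=41^-2·(≡34), b=41^0·(≡35) mod 41; (34|41)=-1, (35|41)=-1; (−1)^{-2·0·20}·(-1)^0·(-1)^-2 = +1.
v=19: a=19^4·(≡1), b=19^2·(≡2) mod 19; (1|19)=+1, (2|19)=-1; (−1)^{4·2·9}·(+1)^2·(-1)^4 = +1.
v=7: a=7^2·(≡6), b=7^-2·(≡1) mod 7; (6|7)=-1, (1|7)=+1; (−1)^{2·-2·3}·(-1)^-2·(+1)^2 = +1.
v=17: a=17^-3·(≡2), b=17^-2·(≡10) mod 17; (2|17)=+1, (10|17)=-1; (−1)^{-3·-2·8}·(+1)^-2·(-1)^-3 = -1.
v=2: v_2(a)=-10, v_2(b)=-17; units ≡ 1, 1 (mod 8); ε·ε+αω+βω = 0·0+-10·0+-17·0 ≡ 0  ⇒  (a,b)_2 = +1.
v=∞: 17 > 0 and 946 > 0  ⇒  (a,b)_∞ = +1.
v=3: a=3^-4·(≡2), b=3^2·(≡1) mod 3; (2|3)=-1, (1|3)=+1; (−1)^{-4·2·1}·(-1)^2·(+1)^-4 = +1.
v=37: a=37^2·(≡15), b=37^2·(≡3) mod 37; (15|37)=-1, (3|37)=+1; (−1)^{2·2·18}·(-1)^2·(+1)^2 = +1.
Ram(17, 946) = {11, 17}; no ℚ_11-point on the conic.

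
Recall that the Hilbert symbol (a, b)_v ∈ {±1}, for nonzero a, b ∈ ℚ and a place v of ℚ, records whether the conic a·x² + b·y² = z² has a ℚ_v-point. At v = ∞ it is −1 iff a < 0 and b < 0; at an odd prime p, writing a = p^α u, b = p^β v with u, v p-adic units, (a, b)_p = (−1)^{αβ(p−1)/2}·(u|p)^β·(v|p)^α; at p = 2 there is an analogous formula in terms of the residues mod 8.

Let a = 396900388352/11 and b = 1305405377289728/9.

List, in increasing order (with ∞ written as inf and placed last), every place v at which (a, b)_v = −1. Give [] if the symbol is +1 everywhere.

Mod squares: a ≡ 190762, b ≡ 638. Check v ∈ {∞, 2, 3, 11, 13, 23, 29}.
v=3: a=3^0·(≡1), b=3^-2·(≡2) mod 3; (1|3)=+1, (2|3)=-1; (−1)^{0·-2·1}·(+1)^-2·(-1)^0 = +1.
v=2: v_2(a)=9, v_2(b)=9; units ≡ 5, 7 (mod 8); ε·ε+αω+βω = 0·1+9·0+9·1 ≡ 1  ⇒  (a,b)_2 = -1.
v=∞: 190762 > 0 and 638 > 0  ⇒  (a,b)_∞ = +1.
v=23: a=23^3·(≡10), b=23^4·(≡10) mod 23; (10|23)=-1, (10|23)=-1; (−1)^{3·4·11}·(-1)^4·(-1)^3 = -1.
v=13: a=13^3·(≡1), b=13^4·(≡3) mod 13; (1|13)=+1, (3|13)=+1; (−1)^{3·4·6}·(+1)^4·(+1)^3 = +1.
v=11: a=11^-1·(≡6), b=11^1·(≡5) mod 11; (6|11)=-1, (5|11)=+1; (−1)^{-1·1·5}·(-1)^1·(+1)^-1 = +1.
v=29: a=29^1·(≡28), b=29^1·(≡24) mod 29; (28|29)=+1, (24|29)=+1; (−1)^{1·1·14}·(+1)^1·(+1)^1 = +1.
(190762, 638 / ℚ) ramifies at {2, 23}: a division algebra.

[2, 23]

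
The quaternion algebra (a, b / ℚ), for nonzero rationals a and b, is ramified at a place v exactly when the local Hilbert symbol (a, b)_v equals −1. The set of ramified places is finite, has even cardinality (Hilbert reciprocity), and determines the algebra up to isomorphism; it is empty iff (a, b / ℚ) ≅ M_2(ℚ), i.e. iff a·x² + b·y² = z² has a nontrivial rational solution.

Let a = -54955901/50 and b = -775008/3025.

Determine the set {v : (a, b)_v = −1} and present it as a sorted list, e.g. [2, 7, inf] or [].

[13, 23, 31, inf]

Mod squares: a ≡ -18538, b ≡ -598. Check v ∈ {∞, 2, 3, 5, 7, 11, 13, 23, 31}.
v=31: a=31^1·(≡3), b=31^0·(≡3) mod 31; (3|31)=-1, (3|31)=-1; (−1)^{1·0·15}·(-1)^0·(-1)^1 = -1.
v=∞: -18538 < 0 and -598 < 0  ⇒  (a,b)_∞ = -1.
v=11: a=11^2·(≡7), b=11^-2·(≡10) mod 11; (7|11)=-1, (10|11)=-1; (−1)^{2·-2·5}·(-1)^-2·(-1)^2 = +1.
v=5: a=5^-2·(≡2), b=5^-2·(≡2) mod 5; (2|5)=-1, (2|5)=-1; (−1)^{-2·-2·2}·(-1)^-2·(-1)^-2 = +1.
v=7: a=7^2·(≡5), b=7^0·(≡4) mod 7; (5|7)=-1, (4|7)=+1; (−1)^{2·0·3}·(-1)^0·(+1)^2 = +1.
v=13: a=13^1·(≡12), b=13^1·(≡6) mod 13; (12|13)=+1, (6|13)=-1; (−1)^{1·1·6}·(+1)^1·(-1)^1 = -1.
v=2: v_2(a)=-1, v_2(b)=5; units ≡ 3, 5 (mod 8); ε·ε+αω+βω = 1·0+-1·1+5·1 ≡ 0  ⇒  (a,b)_2 = +1.
v=23: a=23^1·(≡15), b=23^1·(≡21) mod 23; (15|23)=-1, (21|23)=-1; (−1)^{1·1·11}·(-1)^1·(-1)^1 = -1.
v=3: a=3^0·(≡2), b=3^4·(≡2) mod 3; (2|3)=-1, (2|3)=-1; (−1)^{0·4·1}·(-1)^4·(-1)^0 = +1.
Ram(-18538, -598) = {13, 23, 31, ∞}; no ℚ_13-point on the conic.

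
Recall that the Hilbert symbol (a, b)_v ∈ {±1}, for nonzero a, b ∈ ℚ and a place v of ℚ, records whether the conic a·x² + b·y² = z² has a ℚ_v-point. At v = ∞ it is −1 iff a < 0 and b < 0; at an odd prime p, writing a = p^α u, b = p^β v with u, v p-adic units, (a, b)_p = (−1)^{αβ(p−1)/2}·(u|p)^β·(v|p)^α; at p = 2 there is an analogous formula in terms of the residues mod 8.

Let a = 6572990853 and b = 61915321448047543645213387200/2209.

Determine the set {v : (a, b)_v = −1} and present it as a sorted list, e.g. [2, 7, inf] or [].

[3, 11, 13, 19, 29, 31]

Mod squares: a ≡ 4321493, b ≡ 286143. Check v ∈ {∞, 2, 3, 5, 11, 13, 19, 23, 29, 31, 47}.
v=11: a=11^1·(≡5), b=11^3·(≡1) mod 11; (5|11)=+1, (1|11)=+1; (−1)^{1·3·5}·(+1)^3·(+1)^1 = -1.
v=47: a=47^0·(≡10), b=47^-2·(≡36) mod 47; (10|47)=-1, (36|47)=+1; (−1)^{0·-2·23}·(-1)^-2·(+1)^0 = +1.
v=31: a=31^1·(≡23), b=31^2·(≡21) mod 31; (23|31)=-1, (21|31)=-1; (−1)^{1·2·15}·(-1)^2·(-1)^1 = -1.
v=∞: 4321493 > 0 and 286143 > 0  ⇒  (a,b)_∞ = +1.
v=19: a=19^1·(≡17), b=19^2·(≡3) mod 19; (17|19)=+1, (3|19)=-1; (−1)^{1·2·9}·(+1)^2·(-1)^1 = -1.
v=13: a=13^2·(≡11), b=13^3·(≡6) mod 13; (11|13)=-1, (6|13)=-1; (−1)^{2·3·6}·(-1)^3·(-1)^2 = -1.
v=3: a=3^2·(≡2), b=3^5·(≡2) mod 3; (2|3)=-1, (2|3)=-1; (−1)^{2·5·1}·(-1)^5·(-1)^2 = -1.
v=23: a=23^1·(≡12), b=23^5·(≡15) mod 23; (12|23)=+1, (15|23)=-1; (−1)^{1·5·11}·(+1)^5·(-1)^1 = +1.
v=29: a=29^1·(≡21), b=29^3·(≡5) mod 29; (21|29)=-1, (5|29)=+1; (−1)^{1·3·14}·(-1)^3·(+1)^1 = -1.
v=2: v_2(a)=0, v_2(b)=6; units ≡ 5, 7 (mod 8); ε·ε+αω+βω = 0·1+0·0+6·1 ≡ 0  ⇒  (a,b)_2 = +1.
v=5: a=5^0·(≡3), b=5^2·(≡2) mod 5; (3|5)=-1, (2|5)=-1; (−1)^{0·2·2}·(-1)^2·(-1)^0 = +1.
(4321493, 286143 / ℚ) ramifies at {3, 11, 13, 19, 29, 31}: a division algebra.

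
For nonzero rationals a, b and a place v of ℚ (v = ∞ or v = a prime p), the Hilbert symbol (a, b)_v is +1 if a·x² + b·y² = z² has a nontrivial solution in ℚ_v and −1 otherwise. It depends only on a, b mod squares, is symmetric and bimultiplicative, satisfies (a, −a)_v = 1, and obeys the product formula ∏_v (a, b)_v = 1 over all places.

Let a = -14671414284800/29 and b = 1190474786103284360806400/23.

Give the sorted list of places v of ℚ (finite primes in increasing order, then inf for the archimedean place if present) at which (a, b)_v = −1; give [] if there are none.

[2, 23, 29, 41]

(a, b) ≡ (-184154698, 322) mod (ℚ^×)²; places V = {2, 5, 7, 13, 19, 23, 29, 37, 41, ∞}.
(a,b)_37: α=1, u≡4; β=2, v≡16 (mod 37); (4|37)=+1, (16|37)=+1; sign (−1)^0·+1^2·+1^1 = +1.
(a,b)_19: α=2, u≡6; β=4, v≡18 (mod 19); (6|19)=+1, (18|19)=-1; sign (−1)^0·+1^4·-1^2 = +1.
(a,b)_5: α=2, u≡2; β=2, v≡2 (mod 5); (2|5)=-1, (2|5)=-1; sign (−1)^0·-1^2·-1^2 = +1.
(a,b)_7: α=1, u≡6; β=1, v≡2 (mod 7); (6|7)=-1, (2|7)=+1; sign (−1)^1·-1^1·+1^1 = +1.
(a,b)_2: α=9, β=27; u≡3, v≡1 (mod 8); ε(u)ε(v)=1·0, αω(v)=9·0, βω(u)=27·1; sum ≡ 1  ⇒  -1.
(a,b)_13: α=1, u≡9; β=2, v≡10 (mod 13); (9|13)=+1, (10|13)=+1; sign (−1)^0·+1^2·+1^1 = +1.
(a,b)_41: α=1, u≡29; β=2, v≡13 (mod 41); (29|41)=-1, (13|41)=-1; sign (−1)^0·-1^2·-1^1 = -1.
(a,b)_∞: sgn(-184154698)=−, sgn(322)=+, so +1.
(a,b)_23: α=1, u≡14; β=-1, v≡11 (mod 23); (14|23)=-1, (11|23)=-1; sign (−1)^1·-1^-1·-1^1 = -1.
(a,b)_29: α=-1, u≡3; β=0, v≡27 (mod 29); (3|29)=-1, (27|29)=-1; sign (−1)^0·-1^0·-1^-1 = -1.
Ram(-184154698, 322) = {2, 23, 29, 41}; no ℚ_2-point on the conic.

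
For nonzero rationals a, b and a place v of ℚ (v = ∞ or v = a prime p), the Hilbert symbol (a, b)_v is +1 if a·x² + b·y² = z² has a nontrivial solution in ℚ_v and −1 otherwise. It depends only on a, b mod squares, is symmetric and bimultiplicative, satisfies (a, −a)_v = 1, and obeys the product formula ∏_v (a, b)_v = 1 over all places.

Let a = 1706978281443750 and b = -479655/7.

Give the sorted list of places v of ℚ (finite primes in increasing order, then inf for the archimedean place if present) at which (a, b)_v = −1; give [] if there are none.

Mod squares: a ≡ 3990, b ≡ -373065. Check v ∈ {∞, 2, 3, 5, 7, 11, 17, 19}.
v=5: a=5^5·(≡2), b=5^1·(≡2) mod 5; (2|5)=-1, (2|5)=-1; (−1)^{5·1·2}·(-1)^1·(-1)^5 = +1.
v=17: a=17^2·(≡5), b=17^1·(≡8) mod 17; (5|17)=-1, (8|17)=+1; (−1)^{2·1·8}·(-1)^1·(+1)^2 = -1.
v=3: a=3^9·(≡1), b=3^3·(≡1) mod 3; (1|3)=+1, (1|3)=+1; (−1)^{9·3·1}·(+1)^3·(+1)^9 = -1.
v=∞: 3990 > 0 and -373065 < 0  ⇒  (a,b)_∞ = +1.
v=19: a=19^3·(≡9), b=19^1·(≡9) mod 19; (9|19)=+1, (9|19)=+1; (−1)^{3·1·9}·(+1)^1·(+1)^3 = -1.
v=2: v_2(a)=1, v_2(b)=0; units ≡ 3, 7 (mod 8); ε·ε+αω+βω = 1·1+1·0+0·1 ≡ 1  ⇒  (a,b)_2 = -1.
v=7: a=7^1·(≡5), b=7^-1·(≡6) mod 7; (5|7)=-1, (6|7)=-1; (−1)^{1·-1·3}·(-1)^-1·(-1)^1 = -1.
v=11: a=11^0·(≡7), b=11^1·(≡3) mod 11; (7|11)=-1, (3|11)=+1; (−1)^{0·1·5}·(-1)^1·(+1)^0 = -1.
|Ram(3990, -373065)| = 6, even; anisotropic at {2, 3, 7, 11, 17, 19}.

[2, 3, 7, 11, 17, 19]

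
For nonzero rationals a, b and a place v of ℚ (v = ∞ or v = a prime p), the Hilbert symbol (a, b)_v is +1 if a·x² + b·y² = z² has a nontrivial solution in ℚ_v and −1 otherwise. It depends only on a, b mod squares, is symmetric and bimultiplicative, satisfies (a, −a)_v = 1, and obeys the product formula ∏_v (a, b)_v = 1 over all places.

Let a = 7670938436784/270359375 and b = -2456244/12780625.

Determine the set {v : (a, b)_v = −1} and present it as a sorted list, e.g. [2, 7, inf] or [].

(a, b) ≡ (7293, -21) mod (ℚ^×)²; places V = {2, 3, 5, 7, 11, 13, 17, 19, ∞}.
(a,b)_∞: sgn(7293)=+, sgn(-21)=−, so +1.
(a,b)_19: α=2, u≡16; β=2, v≡4 (mod 19); (16|19)=+1, (4|19)=+1; sign (−1)^0·+1^2·+1^2 = +1.
(a,b)_13: α=-1, u≡8; β=-2, v≡7 (mod 13); (8|13)=-1, (7|13)=-1; sign (−1)^0·-1^-2·-1^-1 = -1.
(a,b)_11: α=-3, u≡4; β=-2, v≡4 (mod 11); (4|11)=+1, (4|11)=+1; sign (−1)^0·+1^-2·+1^-3 = +1.
(a,b)_7: α=2, u≡5; β=1, v≡1 (mod 7); (5|7)=-1, (1|7)=+1; sign (−1)^0·-1^1·+1^2 = -1.
(a,b)_3: α=13, u≡1; β=5, v≡2 (mod 3); (1|3)=+1, (2|3)=-1; sign (−1)^1·+1^5·-1^13 = +1.
(a,b)_5: α=-6, u≡3; β=-4, v≡4 (mod 5); (3|5)=-1, (4|5)=+1; sign (−1)^0·-1^-4·+1^-6 = +1.
(a,b)_2: α=4, β=2; u≡5, v≡3 (mod 8); ε(u)ε(v)=0·1, αω(v)=4·1, βω(u)=2·1; sum ≡ 0  ⇒  +1.
(a,b)_17: α=1, u≡1; β=0, v≡15 (mod 17); (1|17)=+1, (15|17)=+1; sign (−1)^0·+1^0·+1^1 = +1.
|Ram(7293, -21)| = 2, even; anisotropic at {7, 13}.

[7, 13]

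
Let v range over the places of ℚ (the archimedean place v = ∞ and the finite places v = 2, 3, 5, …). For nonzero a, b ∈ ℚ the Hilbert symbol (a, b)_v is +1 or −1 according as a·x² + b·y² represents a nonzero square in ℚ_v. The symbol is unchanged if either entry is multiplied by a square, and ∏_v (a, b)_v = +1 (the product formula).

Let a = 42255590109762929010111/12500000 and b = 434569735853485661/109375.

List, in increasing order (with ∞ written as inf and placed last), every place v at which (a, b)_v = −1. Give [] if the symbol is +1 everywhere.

(a, b) ≡ (462, 1547) mod (ℚ^×)²; places V = {2, 3, 5, 7, 11, 13, 17, 23, 29, 31, 37, ∞}.
(a,b)_11: α=3, u≡5; β=2, v≡10 (mod 11); (5|11)=+1, (10|11)=-1; sign (−1)^0·+1^2·-1^3 = -1.
(a,b)_5: α=-8, u≡3; β=-6, v≡3 (mod 5); (3|5)=-1, (3|5)=-1; sign (−1)^0·-1^-6·-1^-8 = +1.
(a,b)_23: α=2, u≡2; β=0, v≡3 (mod 23); (2|23)=+1, (3|23)=+1; sign (−1)^0·+1^0·+1^2 = +1.
(a,b)_13: α=2, u≡5; β=3, v≡6 (mod 13); (5|13)=-1, (6|13)=-1; sign (−1)^0·-1^3·-1^2 = -1.
(a,b)_17: α=6, u≡3; β=5, v≡12 (mod 17); (3|17)=-1, (12|17)=-1; sign (−1)^0·-1^5·-1^6 = -1.
(a,b)_31: α=2, u≡9; β=0, v≡19 (mod 31); (9|31)=+1, (19|31)=+1; sign (−1)^0·+1^0·+1^2 = +1.
(a,b)_∞: sgn(462)=+, sgn(1547)=+, so +1.
(a,b)_2: α=-5, β=0; u≡7, v≡3 (mod 8); ε(u)ε(v)=1·1, αω(v)=-5·1, βω(u)=0·0; sum ≡ 0  ⇒  +1.
(a,b)_37: α=0, u≡13; β=2, v≡1 (mod 37); (13|37)=-1, (1|37)=+1; sign (−1)^0·-1^2·+1^0 = +1.
(a,b)_29: α=0, u≡3; β=2, v≡27 (mod 29); (3|29)=-1, (27|29)=-1; sign (−1)^0·-1^2·-1^0 = +1.
(a,b)_3: α=7, u≡1; β=0, v≡2 (mod 3); (1|3)=+1, (2|3)=-1; sign (−1)^0·+1^0·-1^7 = -1.
(a,b)_7: α=1, u≡5; β=-1, v≡2 (mod 7); (5|7)=-1, (2|7)=+1; sign (−1)^1·-1^-1·+1^1 = +1.
(462, 1547 / ℚ) ramifies at {3, 11, 13, 17}: a division algebra.

[3, 11, 13, 17]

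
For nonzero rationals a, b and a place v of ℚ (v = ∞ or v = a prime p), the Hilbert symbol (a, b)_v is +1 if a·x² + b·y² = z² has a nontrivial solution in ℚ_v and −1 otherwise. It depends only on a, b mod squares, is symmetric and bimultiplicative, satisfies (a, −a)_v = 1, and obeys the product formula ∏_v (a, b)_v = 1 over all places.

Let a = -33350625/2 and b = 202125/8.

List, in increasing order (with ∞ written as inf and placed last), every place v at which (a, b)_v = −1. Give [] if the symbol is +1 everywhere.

(a, b) ≡ (-2, 330) mod (ℚ^×)²; places V = {2, 3, 5, 7, 11, ∞}.
(a,b)_2: α=-1, β=-3; u≡7, v≡5 (mod 8); ε(u)ε(v)=1·0, αω(v)=-1·1, βω(u)=-3·0; sum ≡ 1  ⇒  -1.
(a,b)_5: α=4, u≡2; β=3, v≡4 (mod 5); (2|5)=-1, (4|5)=+1; sign (−1)^0·-1^3·+1^4 = -1.
(a,b)_3: α=2, u≡1; β=1, v≡2 (mod 3); (1|3)=+1, (2|3)=-1; sign (−1)^0·+1^1·-1^2 = +1.
(a,b)_∞: sgn(-2)=−, sgn(330)=+, so +1.
(a,b)_11: α=2, u≡1; β=1, v≡2 (mod 11); (1|11)=+1, (2|11)=-1; sign (−1)^0·+1^1·-1^2 = +1.
(a,b)_7: α=2, u≡3; β=2, v≡2 (mod 7); (3|7)=-1, (2|7)=+1; sign (−1)^0·-1^2·+1^2 = +1.
|Ram(-2, 330)| = 2, even; anisotropic at {2, 5}.

[2, 5]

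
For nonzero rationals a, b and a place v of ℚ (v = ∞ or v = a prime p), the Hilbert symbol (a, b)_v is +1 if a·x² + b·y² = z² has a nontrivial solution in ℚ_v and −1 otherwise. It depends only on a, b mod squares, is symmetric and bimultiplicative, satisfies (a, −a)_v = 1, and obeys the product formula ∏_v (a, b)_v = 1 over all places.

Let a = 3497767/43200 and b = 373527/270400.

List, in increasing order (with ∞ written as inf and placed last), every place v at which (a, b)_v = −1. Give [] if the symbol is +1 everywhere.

Mod squares: a ≡ 741, b ≡ 7. Check v ∈ {∞, 2, 3, 5, 7, 11, 13, 17, 19}.
v=3: a=3^-3·(≡1), b=3^2·(≡1) mod 3; (1|3)=+1, (1|3)=+1; (−1)^{-3·2·1}·(+1)^2·(+1)^-3 = +1.
v=7: a=7^2·(≡6), b=7^3·(≡1) mod 7; (6|7)=-1, (1|7)=+1; (−1)^{2·3·3}·(-1)^3·(+1)^2 = -1.
v=19: a=19^1·(≡6), b=19^0·(≡4) mod 19; (6|19)=+1, (4|19)=+1; (−1)^{1·0·9}·(+1)^0·(+1)^1 = +1.
v=13: a=13^1·(≡11), b=13^-2·(≡11) mod 13; (11|13)=-1, (11|13)=-1; (−1)^{1·-2·6}·(-1)^-2·(-1)^1 = -1.
v=11: a=11^0·(≡3), b=11^2·(≡2) mod 11; (3|11)=+1, (2|11)=-1; (−1)^{0·2·5}·(+1)^2·(-1)^0 = +1.
v=5: a=5^-2·(≡4), b=5^-2·(≡2) mod 5; (4|5)=+1, (2|5)=-1; (−1)^{-2·-2·2}·(+1)^-2·(-1)^-2 = +1.
v=17: a=17^2·(≡11), b=17^0·(≡7) mod 17; (11|17)=-1, (7|17)=-1; (−1)^{2·0·8}·(-1)^0·(-1)^2 = +1.
v=∞: 741 > 0 and 7 > 0  ⇒  (a,b)_∞ = +1.
v=2: v_2(a)=-6, v_2(b)=-6; units ≡ 5, 7 (mod 8); ε·ε+αω+βω = 0·1+-6·0+-6·1 ≡ 0  ⇒  (a,b)_2 = +1.
|Ram(741, 7)| = 2, even; anisotropic at {7, 13}.

[7, 13]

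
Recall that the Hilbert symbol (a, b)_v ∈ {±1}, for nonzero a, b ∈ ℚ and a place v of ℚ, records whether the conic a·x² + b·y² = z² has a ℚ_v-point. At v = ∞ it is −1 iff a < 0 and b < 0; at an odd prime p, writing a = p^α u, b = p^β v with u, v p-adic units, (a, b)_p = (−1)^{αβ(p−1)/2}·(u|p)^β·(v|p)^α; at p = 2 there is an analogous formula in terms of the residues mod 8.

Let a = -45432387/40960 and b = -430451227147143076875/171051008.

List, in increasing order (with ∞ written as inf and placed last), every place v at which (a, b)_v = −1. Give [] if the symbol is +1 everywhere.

[2, 11, 13, inf]

(a, b) ≡ (-30030, -6006) mod (ℚ^×)²; places V = {2, 3, 5, 7, 11, 13, 17, 41, ∞}.
(a,b)_5: α=-1, u≡4; β=4, v≡4 (mod 5); (4|5)=+1, (4|5)=+1; sign (−1)^0·+1^4·+1^-1 = +1.
(a,b)_41: α=2, u≡33; β=4, v≡16 (mod 41); (33|41)=+1, (16|41)=+1; sign (−1)^0·+1^4·+1^2 = +1.
(a,b)_7: α=1, u≡1; β=3, v≡5 (mod 7); (1|7)=+1, (5|7)=-1; sign (−1)^1·+1^3·-1^1 = +1.
(a,b)_2: α=-13, β=-11; u≡1, v≡5 (mod 8); ε(u)ε(v)=0·0, αω(v)=-13·1, βω(u)=-11·0; sum ≡ 1  ⇒  -1.
(a,b)_3: α=3, u≡1; β=5, v≡2 (mod 3); (1|3)=+1, (2|3)=-1; sign (−1)^1·+1^5·-1^3 = +1.
(a,b)_∞: sgn(-30030)=−, sgn(-6006)=−, so -1.
(a,b)_13: α=1, u≡3; β=3, v≡6 (mod 13); (3|13)=+1, (6|13)=-1; sign (−1)^0·+1^3·-1^1 = -1.
(a,b)_17: α=0, u≡4; β=-4, v≡5 (mod 17); (4|17)=+1, (5|17)=-1; sign (−1)^0·+1^-4·-1^0 = +1.
(a,b)_11: α=1, u≡9; β=3, v≡1 (mod 11); (9|11)=+1, (1|11)=+1; sign (−1)^1·+1^3·+1^1 = -1.
|Ram(-30030, -6006)| = 4, even; anisotropic at {2, 11, 13, ∞}.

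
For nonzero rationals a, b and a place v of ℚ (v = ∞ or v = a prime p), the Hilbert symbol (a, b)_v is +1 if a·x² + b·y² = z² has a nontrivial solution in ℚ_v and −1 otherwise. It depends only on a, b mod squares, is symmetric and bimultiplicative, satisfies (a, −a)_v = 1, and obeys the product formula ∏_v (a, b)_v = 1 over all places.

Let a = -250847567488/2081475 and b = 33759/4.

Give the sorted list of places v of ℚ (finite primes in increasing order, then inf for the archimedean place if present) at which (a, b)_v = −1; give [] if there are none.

Mod squares: a ≡ -49742, b ≡ 31. Check v ∈ {∞, 2, 3, 5, 7, 11, 17, 19, 29, 31}.
v=5: a=5^-2·(≡3), b=5^0·(≡1) mod 5; (3|5)=-1, (1|5)=+1; (−1)^{-2·0·2}·(-1)^0·(+1)^-2 = +1.
v=7: a=7^5·(≡5), b=7^0·(≡3) mod 7; (5|7)=-1, (3|7)=-1; (−1)^{5·0·3}·(-1)^0·(-1)^5 = -1.
v=2: v_2(a)=7, v_2(b)=-2; units ≡ 1, 7 (mod 8); ε·ε+αω+βω = 0·1+7·0+-2·0 ≡ 0  ⇒  (a,b)_2 = +1.
v=11: a=11^-1·(≡7), b=11^2·(≡1) mod 11; (7|11)=-1, (1|11)=+1; (−1)^{-1·2·5}·(-1)^2·(+1)^-1 = +1.
v=31: a=31^0·(≡12), b=31^1·(≡1) mod 31; (12|31)=-1, (1|31)=+1; (−1)^{0·1·15}·(-1)^1·(+1)^0 = -1.
v=29: a=29^-2·(≡5), b=29^0·(≡8) mod 29; (5|29)=+1, (8|29)=-1; (−1)^{-2·0·14}·(+1)^0·(-1)^-2 = +1.
v=3: a=3^-2·(≡1), b=3^2·(≡1) mod 3; (1|3)=+1, (1|3)=+1; (−1)^{-2·2·1}·(+1)^2·(+1)^-2 = +1.
v=∞: -49742 < 0 and 31 > 0  ⇒  (a,b)_∞ = +1.
v=19: a=19^3·(≡7), b=19^0·(≡18) mod 19; (7|19)=+1, (18|19)=-1; (−1)^{3·0·9}·(+1)^0·(-1)^3 = -1.
v=17: a=17^1·(≡2), b=17^0·(≡12) mod 17; (2|17)=+1, (12|17)=-1; (−1)^{1·0·8}·(+1)^0·(-1)^1 = -1.
Ram(-49742, 31) = {7, 17, 19, 31}; no ℚ_7-point on the conic.

[7, 17, 19, 31]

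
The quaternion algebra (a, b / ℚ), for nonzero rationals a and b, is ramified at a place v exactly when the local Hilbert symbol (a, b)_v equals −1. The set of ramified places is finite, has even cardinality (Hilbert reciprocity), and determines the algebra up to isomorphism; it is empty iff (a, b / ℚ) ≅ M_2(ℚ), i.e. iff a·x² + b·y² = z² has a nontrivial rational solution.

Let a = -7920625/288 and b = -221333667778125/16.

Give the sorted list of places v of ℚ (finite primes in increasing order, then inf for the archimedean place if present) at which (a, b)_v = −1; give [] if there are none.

Mod squares: a ≡ -25346, b ≡ -5. Check v ∈ {∞, 2, 3, 5, 7, 19, 23, 29}.
v=7: a=7^0·(≡1), b=7^2·(≡1) mod 7; (1|7)=+1, (1|7)=+1; (−1)^{0·2·3}·(+1)^2·(+1)^0 = +1.
v=29: a=29^1·(≡16), b=29^2·(≡25) mod 29; (16|29)=+1, (25|29)=+1; (−1)^{1·2·14}·(+1)^2·(+1)^1 = +1.
v=3: a=3^-2·(≡1), b=3^2·(≡1) mod 3; (1|3)=+1, (1|3)=+1; (−1)^{-2·2·1}·(+1)^2·(+1)^-2 = +1.
v=5: a=5^4·(≡4), b=5^5·(≡1) mod 5; (4|5)=+1, (1|5)=+1; (−1)^{4·5·2}·(+1)^5·(+1)^4 = +1.
v=23: a=23^1·(≡8), b=23^2·(≡18) mod 23; (8|23)=+1, (18|23)=+1; (−1)^{1·2·11}·(+1)^2·(+1)^1 = +1.
v=2: v_2(a)=-5, v_2(b)=-4; units ≡ 7, 3 (mod 8); ε·ε+αω+βω = 1·1+-5·1+-4·0 ≡ 0  ⇒  (a,b)_2 = +1.
v=19: a=19^1·(≡14), b=19^2·(≡10) mod 19; (14|19)=-1, (10|19)=-1; (−1)^{1·2·9}·(-1)^2·(-1)^1 = -1.
v=∞: -25346 < 0 and -5 < 0  ⇒  (a,b)_∞ = -1.
|Ram(-25346, -5)| = 2, even; anisotropic at {19, ∞}.

[19, inf]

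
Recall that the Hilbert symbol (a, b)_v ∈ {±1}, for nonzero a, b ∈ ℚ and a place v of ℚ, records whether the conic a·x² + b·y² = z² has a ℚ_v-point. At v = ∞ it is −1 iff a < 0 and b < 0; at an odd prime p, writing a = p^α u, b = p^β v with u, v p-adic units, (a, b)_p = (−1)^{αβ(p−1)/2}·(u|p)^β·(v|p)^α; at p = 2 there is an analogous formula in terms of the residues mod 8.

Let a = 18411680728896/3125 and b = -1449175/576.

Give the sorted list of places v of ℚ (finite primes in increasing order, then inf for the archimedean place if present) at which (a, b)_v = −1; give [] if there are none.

[3, 5, 7, 13]

Mod squares: a ≡ 72345, b ≡ -7. Check v ∈ {∞, 2, 3, 5, 7, 13, 53}.
v=3: a=3^1·(≡1), b=3^-2·(≡2) mod 3; (1|3)=+1, (2|3)=-1; (−1)^{1·-2·1}·(+1)^-2·(-1)^1 = -1.
v=∞: 72345 > 0 and -7 < 0  ⇒  (a,b)_∞ = +1.
v=5: a=5^-5·(≡1), b=5^2·(≡3) mod 5; (1|5)=+1, (3|5)=-1; (−1)^{-5·2·2}·(+1)^2·(-1)^-5 = -1.
v=2: v_2(a)=6, v_2(b)=-6; units ≡ 1, 1 (mod 8); ε·ε+αω+βω = 0·0+6·0+-6·0 ≡ 0  ⇒  (a,b)_2 = +1.
v=53: a=53^1·(≡17), b=53^0·(≡7) mod 53; (17|53)=+1, (7|53)=+1; (−1)^{1·0·26}·(+1)^0·(+1)^1 = +1.
v=13: a=13^3·(≡12), b=13^2·(≡11) mod 13; (12|13)=+1, (11|13)=-1; (−1)^{3·2·6}·(+1)^2·(-1)^3 = -1.
v=7: a=7^7·(≡3), b=7^3·(≡5) mod 7; (3|7)=-1, (5|7)=-1; (−1)^{7·3·3}·(-1)^3·(-1)^7 = -1.
|Ram(72345, -7)| = 4, even; anisotropic at {3, 5, 7, 13}.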